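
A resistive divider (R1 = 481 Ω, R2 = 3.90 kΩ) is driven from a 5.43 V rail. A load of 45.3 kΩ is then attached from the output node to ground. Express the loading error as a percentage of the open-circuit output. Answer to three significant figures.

0.936 %

The divider's output (Thévenin) resistance is R1‖R2 = 428.2 Ω.
Fractional drop under load = R_th/(R_th + R_L) = 428.2 / (428.2 + 45300) = 0.009364.
So the output falls by 0.936 %.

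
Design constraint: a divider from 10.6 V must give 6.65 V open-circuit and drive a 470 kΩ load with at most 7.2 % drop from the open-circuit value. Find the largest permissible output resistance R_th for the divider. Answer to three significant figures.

R_th ≤ 36.5 kΩ

Loading drop = R_th/(R_th + R_L) ≤ 0.0720, so R_th ≤ R_L · ε/(1−ε) = 470 kΩ × 0.0720/0.9280 = 36.5 kΩ.
(Any R1, R2 with R2/(R1+R2) = 0.627 and R1‖R2 ≤ 36.5 kΩ will meet the spec.)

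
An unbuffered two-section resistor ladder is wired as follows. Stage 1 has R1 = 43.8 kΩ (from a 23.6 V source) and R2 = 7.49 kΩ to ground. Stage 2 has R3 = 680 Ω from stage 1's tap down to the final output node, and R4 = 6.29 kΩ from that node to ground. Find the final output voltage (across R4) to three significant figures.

V_out ≈ 1.62 V

Stage 2 presents R3+R4 = 6970 Ω as a load on stage 1's tap.
Stage 1's lower leg becomes R2‖(R3+R4) = 3610 Ω, so V_mid = 23.6 × 3610/47410 = 1.797 V.
Stage 2 is itself unloaded: V_out = V_mid × R4/(R3+R4) = 1.797 × 6290/6970 = 1.62 V.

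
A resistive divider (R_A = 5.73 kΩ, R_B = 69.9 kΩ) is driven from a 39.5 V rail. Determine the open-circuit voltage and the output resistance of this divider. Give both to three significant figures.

V_th is the open-circuit tap voltage: 39.5 × 69.9/(5.73 + 69.9) = 36.5 V.
With the supply zeroed, R_A and R_B appear in parallel from the tap: R_th = R_A‖R_B = (5.73 × 69.9)/75.63 = 5.30 kΩ.

V_th = 36.5 V, R_th = 5.30 kΩ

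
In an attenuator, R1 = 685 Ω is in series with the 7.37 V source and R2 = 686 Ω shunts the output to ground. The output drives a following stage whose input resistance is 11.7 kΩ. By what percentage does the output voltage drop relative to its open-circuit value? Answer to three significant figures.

The divider's output (Thévenin) resistance is R1‖R2 = 342.7 Ω.
Fractional drop under load = R_th/(R_th + R_L) = 342.7 / (342.7 + 11700) = 0.02846.
So the output falls by 2.85 %.

2.85 %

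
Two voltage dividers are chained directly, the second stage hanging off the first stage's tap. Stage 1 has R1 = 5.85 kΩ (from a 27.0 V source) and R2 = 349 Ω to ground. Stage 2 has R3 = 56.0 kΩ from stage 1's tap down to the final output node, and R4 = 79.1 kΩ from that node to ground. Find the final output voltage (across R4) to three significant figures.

V_out ≈ 0.888 V

Stage 2 presents R3+R4 = 135100 Ω as a load on stage 1's tap.
Stage 1's lower leg becomes R2‖(R3+R4) = 348.1 Ω, so V_mid = 27.0 × 348.1/6198 = 1.516 V.
Stage 2 is itself unloaded: V_out = V_mid × R4/(R3+R4) = 1.516 × 79100/135100 = 0.888 V.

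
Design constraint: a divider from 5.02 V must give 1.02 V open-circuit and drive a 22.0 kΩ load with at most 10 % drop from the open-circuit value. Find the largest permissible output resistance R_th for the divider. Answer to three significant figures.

Loading drop = R_th/(R_th + R_L) ≤ 0.100, so R_th ≤ R_L · ε/(1−ε) = 22.0 kΩ × 0.100/0.9000 = 2.44 kΩ.
(Any R1, R2 with R2/(R1+R2) = 0.203 and R1‖R2 ≤ 2.44 kΩ will meet the spec.)

R_th ≤ 2.44 kΩ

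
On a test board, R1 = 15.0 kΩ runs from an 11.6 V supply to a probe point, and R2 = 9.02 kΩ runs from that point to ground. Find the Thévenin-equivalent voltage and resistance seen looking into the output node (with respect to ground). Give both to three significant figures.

V_th = 4.36 V, R_th = 5.63 kΩ

V_th is the open-circuit tap voltage: 11.6 × 9.02/(15.0 + 9.02) = 4.36 V.
With the supply zeroed, R1 and R2 appear in parallel from the tap: R_th = R1‖R2 = (15.0 × 9.02)/24.02 = 5.63 kΩ.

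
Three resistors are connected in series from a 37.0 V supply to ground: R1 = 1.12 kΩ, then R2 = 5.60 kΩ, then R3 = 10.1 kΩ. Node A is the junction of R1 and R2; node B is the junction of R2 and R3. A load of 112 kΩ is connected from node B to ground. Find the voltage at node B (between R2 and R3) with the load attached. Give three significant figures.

V ≈ 21.4 V

At node B, R3 is in parallel with the load: R3‖R_L = 9.265 kΩ.
Below node A the resistance is R2 + (R3‖R_L) = 14.86 kΩ, so V_A = 37.0 × 14.86/15.98 = 34.41 V.
Then V_B = V_A × (R3‖R_L)/(R2 + R3‖R_L) = 34.41 × 9.265/14.86 = 21.4 V.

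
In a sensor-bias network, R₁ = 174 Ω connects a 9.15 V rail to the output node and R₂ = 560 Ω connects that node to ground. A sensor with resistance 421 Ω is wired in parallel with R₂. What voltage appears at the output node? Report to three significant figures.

V_out ≈ 5.31 V

The load sits in parallel with R₂: R₂‖R_L = (560 × 421) / (560 + 421) = 240.3 Ω.
V_out = 9.15 × 240.3 / (174 + 240.3) = 9.15 × 240.3/414.3 = 5.31 V.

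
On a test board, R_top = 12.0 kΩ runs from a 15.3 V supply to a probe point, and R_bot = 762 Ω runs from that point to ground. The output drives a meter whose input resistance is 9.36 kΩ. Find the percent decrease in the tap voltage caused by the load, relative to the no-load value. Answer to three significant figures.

7.11 %

The divider's output (Thévenin) resistance is R_top‖R_bot = 716.5 Ω.
Fractional drop under load = R_th/(R_th + R_L) = 716.5 / (716.5 + 9360) = 0.07111.
So the output falls by 7.11 %.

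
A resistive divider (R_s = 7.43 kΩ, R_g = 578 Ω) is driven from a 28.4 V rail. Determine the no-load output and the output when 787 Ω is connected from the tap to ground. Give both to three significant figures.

Open-circuit: V = 28.4 × 578/(7430 + 578) = 2.05 V.
With the load, R_g becomes R_g‖R_L = 333.2 Ω, so V = 28.4 × 333.2/7763 = 1.22 V.

Unloaded: 2.05 V; loaded: 1.22 V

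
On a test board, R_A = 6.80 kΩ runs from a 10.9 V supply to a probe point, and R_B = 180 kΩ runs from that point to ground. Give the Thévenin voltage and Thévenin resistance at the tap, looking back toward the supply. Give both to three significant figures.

V_th is the open-circuit tap voltage: 10.9 × 180/(6.80 + 180) = 10.5 V.
With the supply zeroed, R_A and R_B appear in parallel from the tap: R_th = R_A‖R_B = (6.80 × 180)/186.8 = 6.55 kΩ.

V_th = 10.5 V, R_th = 6.55 kΩ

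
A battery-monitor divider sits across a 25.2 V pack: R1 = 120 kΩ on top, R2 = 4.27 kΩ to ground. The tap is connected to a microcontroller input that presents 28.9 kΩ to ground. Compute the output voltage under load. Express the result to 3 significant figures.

V_out ≈ 0.758 V

The load sits in parallel with R2: R2‖R_L = (4.27 × 28.9) / (4.27 + 28.9) = 3.720 kΩ.
V_out = 25.2 × 3.720 / (120 + 3.720) = 25.2 × 3.720/123.7 = 0.758 V.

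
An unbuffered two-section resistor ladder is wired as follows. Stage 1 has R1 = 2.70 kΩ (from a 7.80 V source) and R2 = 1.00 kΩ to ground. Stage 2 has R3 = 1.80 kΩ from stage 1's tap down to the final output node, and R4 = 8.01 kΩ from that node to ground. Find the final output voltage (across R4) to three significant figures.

V_out ≈ 1.60 V

Stage 2 presents R3+R4 = 9.810 kΩ as a load on stage 1's tap.
Stage 1's lower leg becomes R2‖(R3+R4) = 0.9075 kΩ, so V_mid = 7.80 × 0.9075/3.607 = 1.962 V.
Stage 2 is itself unloaded: V_out = V_mid × R4/(R3+R4) = 1.962 × 8.01/9.810 = 1.60 V.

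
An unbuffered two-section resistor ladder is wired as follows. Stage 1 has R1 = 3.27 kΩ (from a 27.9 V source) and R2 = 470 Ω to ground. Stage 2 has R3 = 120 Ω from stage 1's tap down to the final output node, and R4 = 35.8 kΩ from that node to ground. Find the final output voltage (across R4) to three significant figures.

V_out ≈ 3.45 V

Stage 2 presents R3+R4 = 35920 Ω as a load on stage 1's tap.
Stage 1's lower leg becomes R2‖(R3+R4) = 463.9 Ω, so V_mid = 27.9 × 463.9/3734 = 3.466 V.
Stage 2 is itself unloaded: V_out = V_mid × R4/(R3+R4) = 3.466 × 35800/35920 = 3.45 V.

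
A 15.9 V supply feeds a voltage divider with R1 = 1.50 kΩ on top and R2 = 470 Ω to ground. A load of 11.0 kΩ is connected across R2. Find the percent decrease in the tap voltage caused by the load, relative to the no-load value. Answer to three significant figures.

3.15 %

The divider's output (Thévenin) resistance is R1‖R2 = 357.9 Ω.
Fractional drop under load = R_th/(R_th + R_L) = 357.9 / (357.9 + 11000) = 0.03151.
So the output falls by 3.15 %.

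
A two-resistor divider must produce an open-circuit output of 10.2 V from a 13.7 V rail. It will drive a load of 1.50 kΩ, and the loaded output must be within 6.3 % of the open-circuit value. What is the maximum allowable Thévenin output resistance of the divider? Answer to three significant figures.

Loading drop = R_th/(R_th + R_L) ≤ 0.0630, so R_th ≤ R_L · ε/(1−ε) = 1.50 kΩ × 0.0630/0.9370 = 101 Ω.

R_th ≤ 101 Ω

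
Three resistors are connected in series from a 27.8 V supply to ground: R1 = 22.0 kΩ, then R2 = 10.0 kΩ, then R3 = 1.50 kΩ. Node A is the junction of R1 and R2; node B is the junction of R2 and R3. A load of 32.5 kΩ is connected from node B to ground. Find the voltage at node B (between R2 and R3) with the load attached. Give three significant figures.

V ≈ 1.19 V

At node B, R3 is in parallel with the load: R3‖R_L = 1.434 kΩ.
Below node A the resistance is R2 + (R3‖R_L) = 11.43 kΩ, so V_A = 27.8 × 11.43/33.43 = 9.507 V.
Then V_B = V_A × (R3‖R_L)/(R2 + R3‖R_L) = 9.507 × 1.434/11.43 = 1.19 V.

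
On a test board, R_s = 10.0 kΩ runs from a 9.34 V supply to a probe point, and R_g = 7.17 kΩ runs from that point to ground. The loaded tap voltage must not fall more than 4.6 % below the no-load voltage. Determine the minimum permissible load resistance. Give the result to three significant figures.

Output resistance R_th = R_s‖R_g = (10.0 × 7.17)/17.17 = 4.176 kΩ.
The fractional drop is R_th/(R_th + R_L); requiring this ≤ 0.0460 gives R_L ≥ R_th(1/0.0460 − 1) = 4.176 × 20.74 = 86.6 kΩ.

R_L(min) ≈ 86.6 kΩ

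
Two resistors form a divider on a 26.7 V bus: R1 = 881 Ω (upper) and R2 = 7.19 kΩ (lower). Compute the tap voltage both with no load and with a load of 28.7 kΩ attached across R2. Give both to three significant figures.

Unloaded: 23.8 V; loaded: 23.2 V

Open-circuit: V = 26.7 × 7190/(881 + 7190) = 23.8 V.
With the load, R2 becomes R2‖R_L = 5750 Ω, so V = 26.7 × 5750/6631 = 23.2 V.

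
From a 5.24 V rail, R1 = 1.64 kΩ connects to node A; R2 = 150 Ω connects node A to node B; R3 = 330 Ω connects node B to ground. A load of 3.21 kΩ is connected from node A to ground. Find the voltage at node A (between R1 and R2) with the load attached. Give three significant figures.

V ≈ 1.06 V

Below node A the series string R2+R3 = 480.0 Ω sits in parallel with the 3210 Ω load: 417.6 Ω.
V_A = 5.24 × 417.6/(1640 + 417.6) = 1.06 V.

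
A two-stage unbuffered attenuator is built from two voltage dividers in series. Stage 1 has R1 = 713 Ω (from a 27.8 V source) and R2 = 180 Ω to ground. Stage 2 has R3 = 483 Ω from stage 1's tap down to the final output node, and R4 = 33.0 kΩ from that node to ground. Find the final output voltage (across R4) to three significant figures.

V_out ≈ 5.50 V

Stage 2 presents R3+R4 = 33480 Ω as a load on stage 1's tap.
Stage 1's lower leg becomes R2‖(R3+R4) = 179.0 Ω, so V_mid = 27.8 × 179.0/892.0 = 5.580 V.
Stage 2 is itself unloaded: V_out = V_mid × R4/(R3+R4) = 5.580 × 33000/33480 = 5.50 V.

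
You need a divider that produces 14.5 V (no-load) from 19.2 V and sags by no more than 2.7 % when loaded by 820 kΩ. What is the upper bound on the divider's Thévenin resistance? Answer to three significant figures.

Loading drop = R_th/(R_th + R_L) ≤ 0.0270, so R_th ≤ R_L · ε/(1−ε) = 820 kΩ × 0.0270/0.9730 = 22.8 kΩ.
(Any R1, R2 with R2/(R1+R2) = 0.755 and R1‖R2 ≤ 22.8 kΩ will meet the spec.)

R_th ≤ 22.8 kΩ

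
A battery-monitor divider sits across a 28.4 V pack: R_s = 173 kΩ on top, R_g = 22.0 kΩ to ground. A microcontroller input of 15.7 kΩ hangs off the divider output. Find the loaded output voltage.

The load sits in parallel with R_g: R_g‖R_L = (22.0 × 15.7) / (22.0 + 15.7) = 9.162 kΩ.
V_out = 28.4 × 9.162 / (173 + 9.162) = 28.4 × 9.162/182.2 = 1.43 V.

V_out ≈ 1.43 V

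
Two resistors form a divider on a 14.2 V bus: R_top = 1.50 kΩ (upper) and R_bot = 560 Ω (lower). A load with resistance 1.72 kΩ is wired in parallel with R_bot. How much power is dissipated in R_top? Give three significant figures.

Total resistance from the source is R_top + (R_bot‖R_L) = 1922 Ω, so I = 14.2/1922 Ω = 7.386 mA.
P = I²·R_top = (7.386 mA)² × 1.50 kΩ = 81.8 mW.

P ≈ 81.8 mW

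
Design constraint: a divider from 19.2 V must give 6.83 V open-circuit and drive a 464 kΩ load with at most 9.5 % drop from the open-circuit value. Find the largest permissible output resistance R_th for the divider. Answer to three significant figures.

Loading drop = R_th/(R_th + R_L) ≤ 0.0950, so R_th ≤ R_L · ε/(1−ε) = 464 kΩ × 0.0950/0.9050 = 48.7 kΩ.

R_th ≤ 48.7 kΩ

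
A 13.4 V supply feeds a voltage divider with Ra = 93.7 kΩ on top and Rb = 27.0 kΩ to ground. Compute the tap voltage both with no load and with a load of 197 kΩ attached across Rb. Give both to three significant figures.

Open-circuit: V = 13.4 × 27.0/(93.7 + 27.0) = 3.00 V.
With the load, Rb becomes Rb‖R_L = 23.75 kΩ, so V = 13.4 × 23.75/117.4 = 2.71 V.

Unloaded: 3.00 V; loaded: 2.71 V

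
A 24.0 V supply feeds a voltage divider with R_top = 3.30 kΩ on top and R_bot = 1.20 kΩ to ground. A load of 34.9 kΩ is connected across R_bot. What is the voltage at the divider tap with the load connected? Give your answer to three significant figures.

V_out ≈ 6.24 V

The load sits in parallel with R_bot: R_bot‖R_L = (1.20 × 34.9) / (1.20 + 34.9) = 1.160 kΩ.
V_out = 24.0 × 1.160 / (3.30 + 1.160) = 24.0 × 1.160/4.460 = 6.24 V.
(Unloaded it would have been 6.40 V.)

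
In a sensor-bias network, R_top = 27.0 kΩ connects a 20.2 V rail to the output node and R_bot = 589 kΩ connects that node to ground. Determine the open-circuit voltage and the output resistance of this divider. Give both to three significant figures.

V_th is the open-circuit tap voltage: 20.2 × 589/(27.0 + 589) = 19.3 V.
With the supply zeroed, R_top and R_bot appear in parallel from the tap: R_th = R_top‖R_bot = (27.0 × 589)/616.0 = 25.8 kΩ.

V_th = 19.3 V, R_th = 25.8 kΩ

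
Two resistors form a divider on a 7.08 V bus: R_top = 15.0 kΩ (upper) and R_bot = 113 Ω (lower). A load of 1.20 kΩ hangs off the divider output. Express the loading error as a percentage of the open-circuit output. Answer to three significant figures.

The divider's output (Thévenin) resistance is R_top‖R_bot = 112.2 Ω.
Fractional drop under load = R_th/(R_th + R_L) = 112.2 / (112.2 + 1200) = 0.08547.
So the output falls by 8.55 %.

8.55 %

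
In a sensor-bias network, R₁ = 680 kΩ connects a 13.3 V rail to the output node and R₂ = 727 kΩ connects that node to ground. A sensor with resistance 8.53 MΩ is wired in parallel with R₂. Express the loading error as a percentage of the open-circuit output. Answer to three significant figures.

The divider's output (Thévenin) resistance is R₁‖R₂ = 351.4 kΩ.
Fractional drop under load = R_th/(R_th + R_L) = 351.4 / (351.4 + 8530) = 0.03956.
So the output falls by 3.96 %.

3.96 %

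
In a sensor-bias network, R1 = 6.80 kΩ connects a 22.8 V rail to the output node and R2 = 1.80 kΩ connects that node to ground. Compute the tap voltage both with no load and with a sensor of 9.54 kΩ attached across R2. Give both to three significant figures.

Open-circuit: V = 22.8 × 1.80/(6.80 + 1.80) = 4.77 V.
With the load, R2 becomes R2‖R_L = 1.514 kΩ, so V = 22.8 × 1.514/8.314 = 4.15 V.

Unloaded: 4.77 V; loaded: 4.15 V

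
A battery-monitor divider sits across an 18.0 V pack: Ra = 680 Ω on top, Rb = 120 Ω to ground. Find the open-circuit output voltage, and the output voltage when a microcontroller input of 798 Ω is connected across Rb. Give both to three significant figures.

Open-circuit: V = 18.0 × 120/(680 + 120) = 2.70 V.
With the load, Rb becomes Rb‖R_L = 104.3 Ω, so V = 18.0 × 104.3/784.3 = 2.39 V.

Unloaded: 2.70 V; loaded: 2.39 V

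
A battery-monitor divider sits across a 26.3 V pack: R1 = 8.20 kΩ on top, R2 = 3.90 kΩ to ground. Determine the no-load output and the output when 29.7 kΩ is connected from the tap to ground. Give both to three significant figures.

Unloaded: 8.48 V; loaded: 7.78 V

Open-circuit: V = 26.3 × 3.90/(8.20 + 3.90) = 8.48 V.
With the load, R2 becomes R2‖R_L = 3.447 kΩ, so V = 26.3 × 3.447/11.65 = 7.78 V.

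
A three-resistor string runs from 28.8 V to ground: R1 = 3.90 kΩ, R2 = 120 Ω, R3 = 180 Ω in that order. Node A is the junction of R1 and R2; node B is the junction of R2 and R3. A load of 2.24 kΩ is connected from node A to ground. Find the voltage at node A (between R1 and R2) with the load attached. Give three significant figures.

Below node A the series string R2+R3 = 300.0 Ω sits in parallel with the 2240 Ω load: 264.6 Ω.
V_A = 28.8 × 264.6/(3900 + 264.6) = 1.83 V.

V ≈ 1.83 V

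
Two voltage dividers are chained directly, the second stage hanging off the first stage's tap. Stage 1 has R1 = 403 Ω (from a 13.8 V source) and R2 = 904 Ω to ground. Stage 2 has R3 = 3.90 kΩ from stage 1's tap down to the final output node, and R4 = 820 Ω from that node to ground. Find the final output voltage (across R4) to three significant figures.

V_out ≈ 1.57 V

Stage 2 presents R3+R4 = 4720 Ω as a load on stage 1's tap.
Stage 1's lower leg becomes R2‖(R3+R4) = 758.7 Ω, so V_mid = 13.8 × 758.7/1162 = 9.013 V.
Stage 2 is itself unloaded: V_out = V_mid × R4/(R3+R4) = 9.013 × 820/4720 = 1.57 V.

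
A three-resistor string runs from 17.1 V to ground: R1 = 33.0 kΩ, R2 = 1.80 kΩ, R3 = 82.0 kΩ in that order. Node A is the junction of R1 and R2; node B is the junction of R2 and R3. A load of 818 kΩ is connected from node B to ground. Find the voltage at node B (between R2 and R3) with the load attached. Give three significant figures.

At node B, R3 is in parallel with the load: R3‖R_L = 74.53 kΩ.
Below node A the resistance is R2 + (R3‖R_L) = 76.33 kΩ, so V_A = 17.1 × 76.33/109.3 = 11.94 V.
Then V_B = V_A × (R3‖R_L)/(R2 + R3‖R_L) = 11.94 × 74.53/76.33 = 11.7 V.

V ≈ 11.7 V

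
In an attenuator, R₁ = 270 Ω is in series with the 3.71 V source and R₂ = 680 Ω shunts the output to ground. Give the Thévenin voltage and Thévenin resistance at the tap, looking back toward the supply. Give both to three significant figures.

V_th is the open-circuit tap voltage: 3.71 × 680/(270 + 680) = 2.66 V.
With the supply zeroed, R₁ and R₂ appear in parallel from the tap: R_th = R₁‖R₂ = (270 × 680)/950.0 = 193 Ω.

V_th = 2.66 V, R_th = 193 Ω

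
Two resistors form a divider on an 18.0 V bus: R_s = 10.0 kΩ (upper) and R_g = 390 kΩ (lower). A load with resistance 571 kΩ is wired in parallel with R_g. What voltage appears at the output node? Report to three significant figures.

V_out ≈ 17.3 V

The load sits in parallel with R_g: R_g‖R_L = (390 × 571) / (390 + 571) = 231.7 kΩ.
V_out = 18.0 × 231.7 / (10.0 + 231.7) = 18.0 × 231.7/241.7 = 17.3 V.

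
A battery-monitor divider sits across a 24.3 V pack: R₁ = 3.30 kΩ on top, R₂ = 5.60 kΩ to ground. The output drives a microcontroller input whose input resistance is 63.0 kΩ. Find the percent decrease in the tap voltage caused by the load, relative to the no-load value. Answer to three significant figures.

3.19 %

The divider's output (Thévenin) resistance is R₁‖R₂ = 2.076 kΩ.
Fractional drop under load = R_th/(R_th + R_L) = 2.076 / (2.076 + 63.0) = 0.03191.
So the output falls by 3.19 %.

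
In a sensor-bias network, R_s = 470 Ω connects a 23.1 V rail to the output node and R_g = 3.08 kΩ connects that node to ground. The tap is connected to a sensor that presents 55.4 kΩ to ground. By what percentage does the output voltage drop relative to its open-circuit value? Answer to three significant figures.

0.731 %

The divider's output (Thévenin) resistance is R_s‖R_g = 407.8 Ω.
Fractional drop under load = R_th/(R_th + R_L) = 407.8 / (407.8 + 55400) = 0.007307.
So the output falls by 0.731 %.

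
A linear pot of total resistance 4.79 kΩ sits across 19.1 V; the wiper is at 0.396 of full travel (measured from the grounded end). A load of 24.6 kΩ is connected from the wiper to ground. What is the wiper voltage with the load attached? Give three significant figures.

V ≈ 7.23 V

The wiper splits the pot into (1−α)R = 2.893 kΩ above and αR = 1.897 kΩ below.
Lower section ‖ load = 1.761 kΩ.
V_wiper = 19.1 × 1.761/(2.893 + 1.761) = 7.23 V.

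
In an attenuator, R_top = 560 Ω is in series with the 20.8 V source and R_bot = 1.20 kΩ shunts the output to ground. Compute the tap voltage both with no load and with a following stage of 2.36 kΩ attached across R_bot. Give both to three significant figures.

Open-circuit: V = 20.8 × 1200/(560 + 1200) = 14.2 V.
With the load, R_bot becomes R_bot‖R_L = 795.5 Ω, so V = 20.8 × 795.5/1356 = 12.2 V.

Unloaded: 14.2 V; loaded: 12.2 V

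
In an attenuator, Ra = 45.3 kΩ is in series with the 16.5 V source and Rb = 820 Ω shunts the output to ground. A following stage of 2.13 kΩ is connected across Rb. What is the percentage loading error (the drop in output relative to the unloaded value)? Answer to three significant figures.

27.4 %

Unloaded V = 16.5 × 820/46120 = 0.2934 V.
Loaded: Rb‖R_L = 592.1 Ω, giving V = 16.5 × 592.1/45890 = 0.2129 V.
Drop = (0.2934 − 0.2129) / 0.2934 = 27.4 %.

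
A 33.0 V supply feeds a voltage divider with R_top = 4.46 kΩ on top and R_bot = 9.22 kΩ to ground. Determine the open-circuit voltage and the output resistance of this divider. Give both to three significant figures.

V_th is the open-circuit tap voltage: 33.0 × 9.22/(4.46 + 9.22) = 22.2 V.
With the supply zeroed, R_top and R_bot appear in parallel from the tap: R_th = R_top‖R_bot = (4.46 × 9.22)/13.68 = 3.01 kΩ.

V_th = 22.2 V, R_th = 3.01 kΩ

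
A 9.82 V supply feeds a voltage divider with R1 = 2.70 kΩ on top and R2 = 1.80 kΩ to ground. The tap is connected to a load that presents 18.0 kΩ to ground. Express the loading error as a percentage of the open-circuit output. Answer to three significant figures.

5.66 %

The divider's output (Thévenin) resistance is R1‖R2 = 1.080 kΩ.
Fractional drop under load = R_th/(R_th + R_L) = 1.080 / (1.080 + 18.0) = 0.05660.
So the output falls by 5.66 %.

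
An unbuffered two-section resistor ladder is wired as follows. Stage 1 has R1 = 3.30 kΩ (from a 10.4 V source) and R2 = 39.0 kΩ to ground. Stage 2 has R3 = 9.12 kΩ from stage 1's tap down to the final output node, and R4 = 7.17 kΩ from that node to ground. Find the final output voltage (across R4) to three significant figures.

Stage 2 presents R3+R4 = 16.29 kΩ as a load on stage 1's tap.
Stage 1's lower leg becomes R2‖(R3+R4) = 11.49 kΩ, so V_mid = 10.4 × 11.49/14.79 = 8.080 V.
Stage 2 is itself unloaded: V_out = V_mid × R4/(R3+R4) = 8.080 × 7.17/16.29 = 3.56 V.

V_out ≈ 3.56 V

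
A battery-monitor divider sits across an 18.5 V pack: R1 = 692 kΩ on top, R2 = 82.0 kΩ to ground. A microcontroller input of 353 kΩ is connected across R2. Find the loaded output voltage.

The load sits in parallel with R2: R2‖R_L = (82.0 × 353) / (82.0 + 353) = 66.54 kΩ.
V_out = 18.5 × 66.54 / (692 + 66.54) = 18.5 × 66.54/758.5 = 1.62 V.

V_out ≈ 1.62 V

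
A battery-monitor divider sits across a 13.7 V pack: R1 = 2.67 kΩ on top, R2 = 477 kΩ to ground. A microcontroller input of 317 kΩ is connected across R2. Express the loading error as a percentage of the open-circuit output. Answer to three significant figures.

The divider's output (Thévenin) resistance is R1‖R2 = 2.655 kΩ.
Fractional drop under load = R_th/(R_th + R_L) = 2.655 / (2.655 + 317) = 0.008306.
So the output falls by 0.831 %.

0.831 %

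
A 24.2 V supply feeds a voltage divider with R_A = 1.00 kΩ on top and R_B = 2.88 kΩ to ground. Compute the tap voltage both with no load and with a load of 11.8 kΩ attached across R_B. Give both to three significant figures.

Open-circuit: V = 24.2 × 2.88/(1.00 + 2.88) = 18.0 V.
With the load, R_B becomes R_B‖R_L = 2.315 kΩ, so V = 24.2 × 2.315/3.315 = 16.9 V.

Unloaded: 18.0 V; loaded: 16.9 V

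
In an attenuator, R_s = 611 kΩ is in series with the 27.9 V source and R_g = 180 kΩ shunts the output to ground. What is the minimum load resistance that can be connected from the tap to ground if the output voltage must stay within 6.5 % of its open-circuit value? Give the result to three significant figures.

R_L(min) ≈ 2.00 MΩ

Output resistance R_th = R_s‖R_g = (611 × 180)/791.0 = 139.0 kΩ.
The fractional drop is R_th/(R_th + R_L); requiring this ≤ 0.0650 gives R_L ≥ R_th(1/0.0650 − 1) = 139.0 × 14.38 = 2.00 MΩ.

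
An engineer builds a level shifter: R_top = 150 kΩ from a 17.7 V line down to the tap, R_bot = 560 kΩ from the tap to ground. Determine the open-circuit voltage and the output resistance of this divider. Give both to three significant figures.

V_th is the open-circuit tap voltage: 17.7 × 560/(150 + 560) = 14.0 V.
With the supply zeroed, R_top and R_bot appear in parallel from the tap: R_th = R_top‖R_bot = (150 × 560)/710.0 = 118 kΩ.

V_th = 14.0 V, R_th = 118 kΩ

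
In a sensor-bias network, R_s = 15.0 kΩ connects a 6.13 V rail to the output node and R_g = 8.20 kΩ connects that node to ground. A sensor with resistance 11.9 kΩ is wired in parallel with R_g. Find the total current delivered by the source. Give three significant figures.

R_g‖R_L = 4.855 kΩ, so the source sees R_s + R_g‖R_L = 19.85 kΩ.
I = 6.13 V / 19.85 kΩ = 0.309 mA.

I ≈ 0.309 mA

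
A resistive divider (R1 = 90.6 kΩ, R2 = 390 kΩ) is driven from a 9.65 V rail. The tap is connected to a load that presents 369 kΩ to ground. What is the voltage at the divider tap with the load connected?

The load sits in parallel with R2: R2‖R_L = (390 × 369) / (390 + 369) = 189.6 kΩ.
V_out = 9.65 × 189.6 / (90.6 + 189.6) = 9.65 × 189.6/280.2 = 6.53 V.

V_out ≈ 6.53 V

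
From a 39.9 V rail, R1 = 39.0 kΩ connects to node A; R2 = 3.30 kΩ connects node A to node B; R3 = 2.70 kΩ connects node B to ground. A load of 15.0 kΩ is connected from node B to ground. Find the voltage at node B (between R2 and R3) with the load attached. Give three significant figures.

At node B, R3 is in parallel with the load: R3‖R_L = 2.288 kΩ.
Below node A the resistance is R2 + (R3‖R_L) = 5.588 kΩ, so V_A = 39.9 × 5.588/44.59 = 5.001 V.
Then V_B = V_A × (R3‖R_L)/(R2 + R3‖R_L) = 5.001 × 2.288/5.588 = 2.05 V.

V ≈ 2.05 V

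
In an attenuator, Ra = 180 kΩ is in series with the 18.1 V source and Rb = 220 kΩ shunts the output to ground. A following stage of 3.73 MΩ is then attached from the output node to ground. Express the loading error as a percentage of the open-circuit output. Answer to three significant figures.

2.59 %

The divider's output (Thévenin) resistance is Ra‖Rb = 99.00 kΩ.
Fractional drop under load = R_th/(R_th + R_L) = 99.00 / (99.00 + 3730) = 0.02586.
So the output falls by 2.59 %.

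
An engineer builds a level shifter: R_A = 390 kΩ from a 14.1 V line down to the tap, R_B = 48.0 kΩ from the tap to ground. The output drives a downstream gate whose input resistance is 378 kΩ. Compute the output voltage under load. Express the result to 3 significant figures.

The load sits in parallel with R_B: R_B‖R_L = (48.0 × 378) / (48.0 + 378) = 42.59 kΩ.
V_out = 14.1 × 42.59 / (390 + 42.59) = 14.1 × 42.59/432.6 = 1.39 V.

V_out ≈ 1.39 V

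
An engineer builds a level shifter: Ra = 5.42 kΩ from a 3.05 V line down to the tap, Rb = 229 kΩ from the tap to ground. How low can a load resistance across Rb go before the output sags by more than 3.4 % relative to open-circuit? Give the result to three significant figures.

R_L(min) ≈ 150 kΩ

Output resistance R_th = Ra‖Rb = (5.42 × 229)/234.4 = 5.295 kΩ.
The fractional drop is R_th/(R_th + R_L); requiring this ≤ 0.0340 gives R_L ≥ R_th(1/0.0340 − 1) = 5.295 × 28.41 = 150 kΩ.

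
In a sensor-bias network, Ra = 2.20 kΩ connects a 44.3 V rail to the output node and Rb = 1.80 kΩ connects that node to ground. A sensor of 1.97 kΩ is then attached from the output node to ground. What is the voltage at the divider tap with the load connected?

V_out ≈ 13.3 V

The load sits in parallel with Rb: Rb‖R_L = (1.80 × 1.97) / (1.80 + 1.97) = 0.9406 kΩ.
V_out = 44.3 × 0.9406 / (2.20 + 0.9406) = 44.3 × 0.9406/3.141 = 13.3 V.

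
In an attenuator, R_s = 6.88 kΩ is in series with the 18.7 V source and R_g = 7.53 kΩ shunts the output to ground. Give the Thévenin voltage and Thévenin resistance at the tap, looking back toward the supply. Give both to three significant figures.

V_th = 9.77 V, R_th = 3.60 kΩ

V_th is the open-circuit tap voltage: 18.7 × 7.53/(6.88 + 7.53) = 9.77 V.
With the supply zeroed, R_s and R_g appear in parallel from the tap: R_th = R_s‖R_g = (6.88 × 7.53)/14.41 = 3.60 kΩ.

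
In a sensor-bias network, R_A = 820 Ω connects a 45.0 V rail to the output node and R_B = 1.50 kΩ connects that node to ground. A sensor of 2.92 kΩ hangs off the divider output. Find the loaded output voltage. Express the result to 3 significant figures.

The load sits in parallel with R_B: R_B‖R_L = (1500 × 2920) / (1500 + 2920) = 991.0 Ω.
V_out = 45.0 × 991.0 / (820 + 991.0) = 45.0 × 991.0/1811 = 24.6 V.

V_out ≈ 24.6 V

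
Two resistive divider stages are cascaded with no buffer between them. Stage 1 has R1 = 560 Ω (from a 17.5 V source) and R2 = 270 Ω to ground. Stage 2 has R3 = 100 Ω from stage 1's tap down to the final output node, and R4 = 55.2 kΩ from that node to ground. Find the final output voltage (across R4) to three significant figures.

V_out ≈ 5.66 V

Stage 2 presents R3+R4 = 55300 Ω as a load on stage 1's tap.
Stage 1's lower leg becomes R2‖(R3+R4) = 268.7 Ω, so V_mid = 17.5 × 268.7/828.7 = 5.674 V.
Stage 2 is itself unloaded: V_out = V_mid × R4/(R3+R4) = 5.674 × 55200/55300 = 5.66 V.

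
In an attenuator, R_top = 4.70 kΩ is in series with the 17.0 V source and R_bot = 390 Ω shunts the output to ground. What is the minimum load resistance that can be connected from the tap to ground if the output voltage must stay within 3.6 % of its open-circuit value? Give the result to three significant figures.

Output resistance R_th = R_top‖R_bot = (4700 × 390)/5090 = 360.1 Ω.
The fractional drop is R_th/(R_th + R_L); requiring this ≤ 0.0360 gives R_L ≥ R_th(1/0.0360 − 1) = 360.1 × 26.78 = 9.64 kΩ.

R_L(min) ≈ 9.64 kΩ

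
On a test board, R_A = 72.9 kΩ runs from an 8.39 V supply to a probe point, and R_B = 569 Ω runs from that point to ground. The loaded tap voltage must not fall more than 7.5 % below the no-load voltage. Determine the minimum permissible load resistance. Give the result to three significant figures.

R_L(min) ≈ 6.96 kΩ

Output resistance R_th = R_A‖R_B = (72900 × 569)/73470 = 564.6 Ω.
The fractional drop is R_th/(R_th + R_L); requiring this ≤ 0.0750 gives R_L ≥ R_th(1/0.0750 − 1) = 564.6 × 12.33 = 6.96 kΩ.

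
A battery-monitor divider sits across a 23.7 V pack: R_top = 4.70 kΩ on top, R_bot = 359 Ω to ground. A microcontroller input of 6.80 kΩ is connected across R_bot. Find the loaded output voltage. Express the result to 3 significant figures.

The load sits in parallel with R_bot: R_bot‖R_L = (359 × 6800) / (359 + 6800) = 341.0 Ω.
V_out = 23.7 × 341.0 / (4700 + 341.0) = 23.7 × 341.0/5041 = 1.60 V.

V_out ≈ 1.60 V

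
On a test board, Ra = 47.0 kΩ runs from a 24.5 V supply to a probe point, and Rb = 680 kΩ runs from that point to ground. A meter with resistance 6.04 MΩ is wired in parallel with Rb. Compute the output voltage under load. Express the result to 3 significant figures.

The load sits in parallel with Rb: Rb‖R_L = (680 × 6040) / (680 + 6040) = 611.2 kΩ.
V_out = 24.5 × 611.2 / (47.0 + 611.2) = 24.5 × 611.2/658.2 = 22.8 V.

V_out ≈ 22.8 V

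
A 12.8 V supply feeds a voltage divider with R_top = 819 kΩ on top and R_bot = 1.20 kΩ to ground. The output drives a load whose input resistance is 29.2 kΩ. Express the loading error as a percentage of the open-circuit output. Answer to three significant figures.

3.94 %

The divider's output (Thévenin) resistance is R_top‖R_bot = 1.198 kΩ.
Fractional drop under load = R_th/(R_th + R_L) = 1.198 / (1.198 + 29.2) = 0.03942.
So the output falls by 3.94 %.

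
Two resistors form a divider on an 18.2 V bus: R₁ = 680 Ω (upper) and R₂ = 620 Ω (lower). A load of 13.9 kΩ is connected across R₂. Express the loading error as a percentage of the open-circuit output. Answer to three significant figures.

The divider's output (Thévenin) resistance is R₁‖R₂ = 324.3 Ω.
Fractional drop under load = R_th/(R_th + R_L) = 324.3 / (324.3 + 13900) = 0.02280.
So the output falls by 2.28 %.

2.28 %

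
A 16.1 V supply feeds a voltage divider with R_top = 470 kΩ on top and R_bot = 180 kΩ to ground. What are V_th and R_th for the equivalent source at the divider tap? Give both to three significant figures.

V_th is the open-circuit tap voltage: 16.1 × 180/(470 + 180) = 4.46 V.
With the supply zeroed, R_top and R_bot appear in parallel from the tap: R_th = R_top‖R_bot = (470 × 180)/650.0 = 130 kΩ.

V_th = 4.46 V, R_th = 130 kΩ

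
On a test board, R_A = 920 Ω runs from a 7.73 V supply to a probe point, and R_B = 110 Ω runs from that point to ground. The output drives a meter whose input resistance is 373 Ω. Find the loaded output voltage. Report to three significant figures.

V_out ≈ 0.653 V

The load sits in parallel with R_B: R_B‖R_L = (110 × 373) / (110 + 373) = 84.95 Ω.
V_out = 7.73 × 84.95 / (920 + 84.95) = 7.73 × 84.95/1005 = 0.653 V.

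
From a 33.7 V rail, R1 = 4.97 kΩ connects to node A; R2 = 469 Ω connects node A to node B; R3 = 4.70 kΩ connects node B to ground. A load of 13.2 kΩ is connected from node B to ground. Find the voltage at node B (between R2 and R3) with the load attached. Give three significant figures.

At node B, R3 is in parallel with the load: R3‖R_L = 3466 Ω.
Below node A the resistance is R2 + (R3‖R_L) = 3935 Ω, so V_A = 33.7 × 3935/8905 = 14.89 V.
Then V_B = V_A × (R3‖R_L)/(R2 + R3‖R_L) = 14.89 × 3466/3935 = 13.1 V.

V ≈ 13.1 V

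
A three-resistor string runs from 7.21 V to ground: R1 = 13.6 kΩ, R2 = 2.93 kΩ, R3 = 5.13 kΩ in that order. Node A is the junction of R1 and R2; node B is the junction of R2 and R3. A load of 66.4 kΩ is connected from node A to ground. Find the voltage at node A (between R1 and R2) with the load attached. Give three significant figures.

V ≈ 2.49 V

Below node A the series string R2+R3 = 8.060 kΩ sits in parallel with the 66.4 kΩ load: 7.188 kΩ.
V_A = 7.21 × 7.188/(13.6 + 7.188) = 2.49 V.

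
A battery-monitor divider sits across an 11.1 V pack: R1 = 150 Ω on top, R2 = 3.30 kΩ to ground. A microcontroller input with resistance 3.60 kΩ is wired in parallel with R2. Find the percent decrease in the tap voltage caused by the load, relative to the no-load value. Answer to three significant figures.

3.83 %

The divider's output (Thévenin) resistance is R1‖R2 = 143.5 Ω.
Fractional drop under load = R_th/(R_th + R_L) = 143.5 / (143.5 + 3600) = 0.03833.
So the output falls by 3.83 %.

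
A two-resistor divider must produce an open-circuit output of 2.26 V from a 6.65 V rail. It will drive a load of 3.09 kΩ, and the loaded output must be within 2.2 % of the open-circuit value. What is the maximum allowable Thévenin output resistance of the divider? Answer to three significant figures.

R_th ≤ 69.5 Ω

Loading drop = R_th/(R_th + R_L) ≤ 0.0220, so R_th ≤ R_L · ε/(1−ε) = 3.09 kΩ × 0.0220/0.9780 = 69.5 Ω.
(Any R1, R2 with R2/(R1+R2) = 0.340 and R1‖R2 ≤ 69.5 Ω will meet the spec.)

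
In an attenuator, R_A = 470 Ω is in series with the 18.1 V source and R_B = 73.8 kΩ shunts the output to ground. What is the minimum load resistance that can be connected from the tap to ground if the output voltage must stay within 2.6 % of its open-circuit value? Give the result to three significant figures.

Output resistance R_th = R_A‖R_B = (470 × 73800)/74270 = 467.0 Ω.
The fractional drop is R_th/(R_th + R_L); requiring this ≤ 0.0260 gives R_L ≥ R_th(1/0.0260 − 1) = 467.0 × 37.46 = 17.5 kΩ.

R_L(min) ≈ 17.5 kΩ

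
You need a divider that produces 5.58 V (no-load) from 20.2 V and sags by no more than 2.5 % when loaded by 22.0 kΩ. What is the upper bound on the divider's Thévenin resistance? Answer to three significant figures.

Loading drop = R_th/(R_th + R_L) ≤ 0.0250, so R_th ≤ R_L · ε/(1−ε) = 22.0 kΩ × 0.0250/0.9750 = 564 Ω.

R_th ≤ 564 Ω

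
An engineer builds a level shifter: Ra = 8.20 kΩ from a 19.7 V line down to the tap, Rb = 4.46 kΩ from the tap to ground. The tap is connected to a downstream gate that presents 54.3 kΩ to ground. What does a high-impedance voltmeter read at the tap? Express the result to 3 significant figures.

V_out ≈ 6.59 V

The load sits in parallel with Rb: Rb‖R_L = (4.46 × 54.3) / (4.46 + 54.3) = 4.121 kΩ.
V_out = 19.7 × 4.121 / (8.20 + 4.121) = 19.7 × 4.121/12.32 = 6.59 V.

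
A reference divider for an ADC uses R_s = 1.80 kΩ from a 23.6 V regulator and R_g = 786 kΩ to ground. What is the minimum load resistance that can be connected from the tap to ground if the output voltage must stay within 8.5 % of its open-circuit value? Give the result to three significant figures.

R_L(min) ≈ 19.3 kΩ

Output resistance R_th = R_s‖R_g = (1.80 × 786)/787.8 = 1.796 kΩ.
The fractional drop is R_th/(R_th + R_L); requiring this ≤ 0.0850 gives R_L ≥ R_th(1/0.0850 − 1) = 1.796 × 10.76 = 19.3 kΩ.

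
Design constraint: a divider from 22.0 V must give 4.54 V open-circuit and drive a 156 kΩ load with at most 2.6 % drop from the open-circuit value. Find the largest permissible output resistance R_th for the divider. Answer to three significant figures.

R_th ≤ 4.16 kΩ

Loading drop = R_th/(R_th + R_L) ≤ 0.0260, so R_th ≤ R_L · ε/(1−ε) = 156 kΩ × 0.0260/0.9740 = 4.16 kΩ.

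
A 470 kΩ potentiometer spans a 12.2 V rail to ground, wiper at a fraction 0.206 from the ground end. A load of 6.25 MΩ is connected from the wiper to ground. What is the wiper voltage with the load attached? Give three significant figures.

The wiper splits the pot into (1−α)R = 373.2 kΩ above and αR = 96.82 kΩ below.
Lower section ‖ load = 95.34 kΩ.
V_wiper = 12.2 × 95.34/(373.2 + 95.34) = 2.48 V.

V ≈ 2.48 V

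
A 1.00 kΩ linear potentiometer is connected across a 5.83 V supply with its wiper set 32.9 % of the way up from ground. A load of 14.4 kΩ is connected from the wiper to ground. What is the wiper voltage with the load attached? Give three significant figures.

The wiper splits the pot into (1−α)R = 671.0 Ω above and αR = 329.0 Ω below.
Lower section ‖ load = 321.7 Ω.
V_wiper = 5.83 × 321.7/(671.0 + 321.7) = 1.89 V.

V ≈ 1.89 V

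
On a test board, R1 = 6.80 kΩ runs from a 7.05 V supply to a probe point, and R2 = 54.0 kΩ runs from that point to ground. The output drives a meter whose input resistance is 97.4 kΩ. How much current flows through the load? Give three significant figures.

I_L ≈ 0.0605 mA

R2‖R_L = 34.74 kΩ; V_out = 7.05 × 34.74/41.54 = 5.896 V.
I_L = V_out / R_L = 5.896 / 97.4 kΩ = 0.0605 mA.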